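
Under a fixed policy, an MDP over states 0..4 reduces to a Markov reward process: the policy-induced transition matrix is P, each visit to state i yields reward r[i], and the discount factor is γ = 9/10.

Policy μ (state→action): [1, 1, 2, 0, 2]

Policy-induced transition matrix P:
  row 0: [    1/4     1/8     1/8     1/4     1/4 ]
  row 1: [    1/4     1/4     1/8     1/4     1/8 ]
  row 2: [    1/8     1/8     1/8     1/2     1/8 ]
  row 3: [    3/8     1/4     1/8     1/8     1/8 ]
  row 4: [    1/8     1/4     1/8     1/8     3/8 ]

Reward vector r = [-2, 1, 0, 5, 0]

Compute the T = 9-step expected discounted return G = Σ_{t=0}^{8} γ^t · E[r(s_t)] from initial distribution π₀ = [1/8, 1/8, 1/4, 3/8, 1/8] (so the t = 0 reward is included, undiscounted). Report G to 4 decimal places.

G = 6.2613

t=0: π = [0.1250, 0.1250, 0.2500, 0.3750, 0.1250], E[r] = 1.7500, γ^t·E[r] = 1.750000, running G = 1.750000
t=1: π = [0.2500, 0.2031, 0.1250, 0.2500, 0.1719], E[r] = 0.9531, γ^t·E[r] = 0.857813, running G = 2.607813
t=2: π = [0.2441, 0.2031, 0.1250, 0.2285, 0.1992], E[r] = 0.8574, γ^t·E[r] = 0.694512, running G = 3.302324
t=3: π = [0.2380, 0.2039, 0.1250, 0.2278, 0.2053], E[r] = 0.8667, γ^t·E[r] = 0.631824, running G = 3.934148
t=4: π = [0.2372, 0.2046, 0.1250, 0.2271, 0.2061], E[r] = 0.8658, γ^t·E[r] = 0.568061, running G = 4.502209
t=5: π = [0.2370, 0.2047, 0.1250, 0.2271, 0.2062], E[r] = 0.8662, γ^t·E[r] = 0.511496, running G = 5.013704
t=6: π = [0.2370, 0.2047, 0.1250, 0.2271, 0.2062], E[r] = 0.8662, γ^t·E[r] = 0.460347, running G = 5.474051
t=7: π = [0.2370, 0.2048, 0.1250, 0.2271, 0.2062], E[r] = 0.8662, γ^t·E[r] = 0.414317, running G = 5.888368
t=8: π = [0.2370, 0.2048, 0.1250, 0.2271, 0.2062], E[r] = 0.8662, γ^t·E[r] = 0.372885, running G = 6.261252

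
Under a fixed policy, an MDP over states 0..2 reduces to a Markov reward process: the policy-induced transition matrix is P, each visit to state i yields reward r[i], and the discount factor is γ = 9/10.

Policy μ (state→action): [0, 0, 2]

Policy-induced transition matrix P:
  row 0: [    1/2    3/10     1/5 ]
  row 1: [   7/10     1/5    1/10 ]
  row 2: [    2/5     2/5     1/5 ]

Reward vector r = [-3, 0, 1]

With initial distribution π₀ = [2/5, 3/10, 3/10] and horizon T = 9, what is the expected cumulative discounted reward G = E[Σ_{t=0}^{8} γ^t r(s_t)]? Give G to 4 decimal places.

t=0: π = [0.4000, 0.3000, 0.3000], E[r] = -0.9000, γ^t·E[r] = -0.900000, running G = -0.900000
t=1: π = [0.5300, 0.3000, 0.1700], E[r] = -1.4200, γ^t·E[r] = -1.278000, running G = -2.178000
t=2: π = [0.5430, 0.2870, 0.1700], E[r] = -1.4590, γ^t·E[r] = -1.181790, running G = -3.359790
t=3: π = [0.5404, 0.2883, 0.1713], E[r] = -1.4499, γ^t·E[r] = -1.056977, running G = -4.416767
t=4: π = [0.5405, 0.2883, 0.1712], E[r] = -1.4504, γ^t·E[r] = -0.951621, running G = -5.368388
t=5: π = [0.5405, 0.2883, 0.1712], E[r] = -1.4505, γ^t·E[r] = -0.856482, running G = -6.224869
t=6: π = [0.5405, 0.2883, 0.1712], E[r] = -1.4504, γ^t·E[r] = -0.770829, running G = -6.995698
t=7: π = [0.5405, 0.2883, 0.1712], E[r] = -1.4505, γ^t·E[r] = -0.693746, running G = -7.689444
t=8: π = [0.5405, 0.2883, 0.1712], E[r] = -1.4505, γ^t·E[r] = -0.624371, running G = -8.313815

G = -8.3138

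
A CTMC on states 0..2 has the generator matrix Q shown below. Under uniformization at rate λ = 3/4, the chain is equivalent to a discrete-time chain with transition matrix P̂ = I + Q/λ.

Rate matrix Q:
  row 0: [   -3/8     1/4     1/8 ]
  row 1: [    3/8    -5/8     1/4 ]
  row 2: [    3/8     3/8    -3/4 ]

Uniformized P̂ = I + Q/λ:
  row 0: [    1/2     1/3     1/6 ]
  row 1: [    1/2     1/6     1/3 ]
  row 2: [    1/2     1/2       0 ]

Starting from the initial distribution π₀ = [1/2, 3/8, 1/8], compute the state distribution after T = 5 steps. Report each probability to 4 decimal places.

t=0: π = [0.5000, 0.3750, 0.1250]
t=1: π = [0.5000, 0.2917, 0.2083]
t=2: π = [0.5000, 0.3194, 0.1806]
t=3: π = [0.5000, 0.3102, 0.1898]
t=4: π = [0.5000, 0.3133, 0.1867]
t=5: π = [0.5000, 0.3122, 0.1878]

π = [0.5000, 0.3122, 0.1878]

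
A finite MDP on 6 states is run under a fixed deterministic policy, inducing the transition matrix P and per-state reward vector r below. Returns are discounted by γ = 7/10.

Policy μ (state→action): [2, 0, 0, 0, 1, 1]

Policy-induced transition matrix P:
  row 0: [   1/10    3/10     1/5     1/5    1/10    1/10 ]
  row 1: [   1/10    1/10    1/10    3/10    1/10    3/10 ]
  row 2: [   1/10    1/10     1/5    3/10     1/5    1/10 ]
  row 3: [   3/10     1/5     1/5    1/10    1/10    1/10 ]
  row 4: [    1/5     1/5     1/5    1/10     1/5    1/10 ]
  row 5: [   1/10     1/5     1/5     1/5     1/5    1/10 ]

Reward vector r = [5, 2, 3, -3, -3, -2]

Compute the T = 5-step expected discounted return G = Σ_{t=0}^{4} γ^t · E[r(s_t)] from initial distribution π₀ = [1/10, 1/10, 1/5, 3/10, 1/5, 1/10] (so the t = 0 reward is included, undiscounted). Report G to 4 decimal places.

G = 0.3999

t=0: π = [0.1000, 0.1000, 0.2000, 0.3000, 0.2000, 0.1000], E[r] = -0.4000, γ^t·E[r] = -0.400000, running G = -0.400000
t=1: π = [0.1800, 0.1800, 0.1900, 0.1800, 0.1500, 0.1200], E[r] = 0.6000, γ^t·E[r] = 0.420000, running G = 0.020000
t=2: π = [0.1510, 0.1810, 0.1820, 0.2040, 0.1460, 0.1360], E[r] = 0.3410, γ^t·E[r] = 0.167090, running G = 0.187090
t=3: π = [0.1554, 0.1788, 0.1819, 0.2013, 0.1464, 0.1362], E[r] = 0.3648, γ^t·E[r] = 0.125126, running G = 0.312216
t=4: π = [0.1549, 0.1795, 0.1821, 0.2013, 0.1465, 0.1358], E[r] = 0.3650, γ^t·E[r] = 0.087644, running G = 0.399860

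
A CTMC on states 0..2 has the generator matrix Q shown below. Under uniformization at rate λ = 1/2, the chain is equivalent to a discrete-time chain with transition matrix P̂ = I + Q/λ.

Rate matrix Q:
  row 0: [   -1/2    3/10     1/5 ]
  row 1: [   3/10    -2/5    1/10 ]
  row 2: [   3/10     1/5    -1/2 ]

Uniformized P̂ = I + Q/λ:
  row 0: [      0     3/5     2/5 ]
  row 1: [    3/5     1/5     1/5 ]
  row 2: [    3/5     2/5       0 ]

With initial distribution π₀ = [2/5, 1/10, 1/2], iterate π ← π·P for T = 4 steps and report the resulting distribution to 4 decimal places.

π = [0.3782, 0.3938, 0.2280]

t=0: π = [0.4000, 0.1000, 0.5000]
t=1: π = [0.3600, 0.4600, 0.1800]
t=2: π = [0.3840, 0.3800, 0.2360]
t=3: π = [0.3696, 0.4008, 0.2296]
t=4: π = [0.3782, 0.3938, 0.2280]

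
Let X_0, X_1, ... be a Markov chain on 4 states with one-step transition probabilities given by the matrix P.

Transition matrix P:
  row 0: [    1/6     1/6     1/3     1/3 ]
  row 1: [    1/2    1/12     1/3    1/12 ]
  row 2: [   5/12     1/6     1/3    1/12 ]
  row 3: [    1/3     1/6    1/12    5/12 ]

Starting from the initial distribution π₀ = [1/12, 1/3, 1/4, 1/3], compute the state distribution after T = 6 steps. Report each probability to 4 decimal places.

π = [0.3270, 0.1538, 0.2714, 0.2477]

t=0: π = [0.0833, 0.3333, 0.2500, 0.3333]
t=1: π = [0.3958, 0.1389, 0.2500, 0.2153]
t=2: π = [0.3113, 0.1551, 0.2795, 0.2541]
t=3: π = [0.3306, 0.1537, 0.2698, 0.2459]
t=4: π = [0.3263, 0.1539, 0.2719, 0.2479]
t=5: π = [0.3272, 0.1538, 0.2714, 0.2476]
t=6: π = [0.3270, 0.1538, 0.2714, 0.2477]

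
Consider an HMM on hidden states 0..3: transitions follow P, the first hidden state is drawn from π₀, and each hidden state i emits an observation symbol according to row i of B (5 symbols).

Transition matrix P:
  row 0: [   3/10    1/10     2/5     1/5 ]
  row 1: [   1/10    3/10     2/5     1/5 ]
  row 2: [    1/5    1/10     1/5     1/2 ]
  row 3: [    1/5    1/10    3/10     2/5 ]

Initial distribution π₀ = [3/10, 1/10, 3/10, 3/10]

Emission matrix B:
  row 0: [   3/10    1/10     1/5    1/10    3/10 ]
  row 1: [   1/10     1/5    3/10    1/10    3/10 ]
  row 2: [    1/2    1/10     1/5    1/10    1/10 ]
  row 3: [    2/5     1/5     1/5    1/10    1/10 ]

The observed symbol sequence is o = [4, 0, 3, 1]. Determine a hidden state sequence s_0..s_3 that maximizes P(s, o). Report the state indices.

t=0: δ = [9.000e-02, 3.000e-02, 3.000e-02, 3.000e-02]  (obs o_0=4)
t=1: δ = [8.100e-03, 9.000e-04, 1.800e-02, 7.200e-03]  ψ = [0, 0, 0, 0]  (obs o_1=0)
t=2: δ = [3.600e-04, 1.800e-04, 3.600e-04, 9.000e-04]  ψ = [2, 2, 2, 2]  (obs o_2=3)
t=3: δ = [1.800e-05, 1.800e-05, 2.700e-05, 7.200e-05]  ψ = [3, 3, 3, 3]  (obs o_3=1)
backtrack: best end state = 3; path = [0, 2, 3, 3]

path = [0, 2, 3, 3]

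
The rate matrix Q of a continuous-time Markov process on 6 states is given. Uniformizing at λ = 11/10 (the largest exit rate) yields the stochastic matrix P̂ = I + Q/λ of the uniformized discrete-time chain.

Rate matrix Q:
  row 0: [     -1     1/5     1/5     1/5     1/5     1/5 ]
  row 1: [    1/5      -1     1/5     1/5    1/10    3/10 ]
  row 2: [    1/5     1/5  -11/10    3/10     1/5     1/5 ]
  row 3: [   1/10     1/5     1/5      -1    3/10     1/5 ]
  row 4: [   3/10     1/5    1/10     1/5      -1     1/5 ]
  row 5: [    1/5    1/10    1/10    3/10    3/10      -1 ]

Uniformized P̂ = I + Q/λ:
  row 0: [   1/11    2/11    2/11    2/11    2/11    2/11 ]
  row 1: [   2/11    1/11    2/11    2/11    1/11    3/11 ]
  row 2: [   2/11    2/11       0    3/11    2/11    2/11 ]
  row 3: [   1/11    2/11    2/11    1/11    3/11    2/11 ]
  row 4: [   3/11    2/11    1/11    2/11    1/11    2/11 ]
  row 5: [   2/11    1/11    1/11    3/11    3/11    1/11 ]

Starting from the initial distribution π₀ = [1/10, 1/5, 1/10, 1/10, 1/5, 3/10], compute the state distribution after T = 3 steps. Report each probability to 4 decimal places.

π = [0.1669, 0.1516, 0.1252, 0.1925, 0.1842, 0.1796]

t=0: π = [0.1000, 0.2000, 0.1000, 0.1000, 0.2000, 0.3000]
t=1: π = [0.1818, 0.1364, 0.1182, 0.2091, 0.1818, 0.1727]
t=2: π = [0.1628, 0.1537, 0.1281, 0.1893, 0.1876, 0.1785]
t=3: π = [0.1669, 0.1516, 0.1252, 0.1925, 0.1842, 0.1796]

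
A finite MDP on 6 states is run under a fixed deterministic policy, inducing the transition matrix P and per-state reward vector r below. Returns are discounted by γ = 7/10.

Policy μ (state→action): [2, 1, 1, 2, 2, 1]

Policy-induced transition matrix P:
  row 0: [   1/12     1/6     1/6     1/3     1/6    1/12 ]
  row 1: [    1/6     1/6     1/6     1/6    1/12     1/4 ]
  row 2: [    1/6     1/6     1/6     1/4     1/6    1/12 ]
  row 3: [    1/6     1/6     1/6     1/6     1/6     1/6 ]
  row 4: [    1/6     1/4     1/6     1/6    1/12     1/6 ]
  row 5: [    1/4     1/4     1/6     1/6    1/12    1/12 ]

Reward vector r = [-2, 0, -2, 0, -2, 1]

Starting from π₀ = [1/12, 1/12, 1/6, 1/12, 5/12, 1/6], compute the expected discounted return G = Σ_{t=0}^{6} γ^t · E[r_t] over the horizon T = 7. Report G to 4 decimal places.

t=0: π = [0.0833, 0.0833, 0.1667, 0.0833, 0.4167, 0.1667], E[r] = -1.1667, γ^t·E[r] = -1.166667, running G = -1.166667
t=1: π = [0.1736, 0.2153, 0.1667, 0.1944, 0.1111, 0.1389], E[r] = -0.7639, γ^t·E[r] = -0.534722, running G = -1.701389
t=2: π = [0.1638, 0.1875, 0.1667, 0.2095, 0.1279, 0.1447], E[r] = -0.7720, γ^t·E[r] = -0.378275, running G = -2.079664
t=3: π = [0.1651, 0.1894, 0.1667, 0.2079, 0.1283, 0.1427], E[r] = -0.7774, γ^t·E[r] = -0.266662, running G = -2.346326
t=4: π = [0.1648, 0.1893, 0.1667, 0.2081, 0.1283, 0.1429], E[r] = -0.7766, γ^t·E[r] = -0.186468, running G = -2.532794
t=5: π = [0.1648, 0.1893, 0.1667, 0.2080, 0.1283, 0.1429], E[r] = -0.7767, γ^t·E[r] = -0.130540, running G = -2.663334
t=6: π = [0.1648, 0.1893, 0.1667, 0.2080, 0.1283, 0.1429], E[r] = -0.7767, γ^t·E[r] = -0.091377, running G = -2.754711

G = -2.7547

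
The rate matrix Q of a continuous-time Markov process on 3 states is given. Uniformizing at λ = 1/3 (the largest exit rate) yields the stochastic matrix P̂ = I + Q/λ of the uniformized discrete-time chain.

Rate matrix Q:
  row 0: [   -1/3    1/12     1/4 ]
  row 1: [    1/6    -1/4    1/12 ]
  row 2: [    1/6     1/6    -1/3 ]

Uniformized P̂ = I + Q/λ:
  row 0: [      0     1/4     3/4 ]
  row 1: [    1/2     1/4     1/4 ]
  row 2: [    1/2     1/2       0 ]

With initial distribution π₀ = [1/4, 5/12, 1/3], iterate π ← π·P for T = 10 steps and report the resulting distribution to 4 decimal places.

π = [0.3333, 0.3333, 0.3335]

t=0: π = [0.2500, 0.4167, 0.3333]
t=1: π = [0.3750, 0.3333, 0.2917]
t=2: π = [0.3125, 0.3229, 0.3646]
t=3: π = [0.3438, 0.3411, 0.3151]
t=4: π = [0.3281, 0.3288, 0.3431]
t=5: π = [0.3359, 0.3358, 0.3283]
t=6: π = [0.3320, 0.3321, 0.3359]
t=7: π = [0.3340, 0.3340, 0.3320]
t=8: π = [0.3330, 0.3330, 0.3340]
t=9: π = [0.3335, 0.3335, 0.3330]
t=10: π = [0.3333, 0.3333, 0.3335]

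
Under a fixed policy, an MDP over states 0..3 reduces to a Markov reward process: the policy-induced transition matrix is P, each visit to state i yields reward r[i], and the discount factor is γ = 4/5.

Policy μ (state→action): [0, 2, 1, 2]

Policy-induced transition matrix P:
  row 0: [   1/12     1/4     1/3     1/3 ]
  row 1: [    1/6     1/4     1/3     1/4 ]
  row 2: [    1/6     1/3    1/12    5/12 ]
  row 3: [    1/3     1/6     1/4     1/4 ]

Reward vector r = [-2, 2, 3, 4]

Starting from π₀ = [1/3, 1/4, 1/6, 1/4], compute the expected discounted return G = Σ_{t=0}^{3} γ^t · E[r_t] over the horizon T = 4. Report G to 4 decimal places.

G = 5.4257

t=0: π = [0.3333, 0.2500, 0.1667, 0.2500], E[r] = 1.3333, γ^t·E[r] = 1.333333, running G = 1.333333
t=1: π = [0.1806, 0.2431, 0.2708, 0.3056], E[r] = 2.1597, γ^t·E[r] = 1.727778, running G = 3.061111
t=2: π = [0.2025, 0.2471, 0.2402, 0.3102], E[r] = 2.0503, γ^t·E[r] = 1.312222, running G = 4.373333
t=3: π = [0.2015, 0.2442, 0.2474, 0.3069], E[r] = 2.0553, γ^t·E[r] = 1.052321, running G = 5.425654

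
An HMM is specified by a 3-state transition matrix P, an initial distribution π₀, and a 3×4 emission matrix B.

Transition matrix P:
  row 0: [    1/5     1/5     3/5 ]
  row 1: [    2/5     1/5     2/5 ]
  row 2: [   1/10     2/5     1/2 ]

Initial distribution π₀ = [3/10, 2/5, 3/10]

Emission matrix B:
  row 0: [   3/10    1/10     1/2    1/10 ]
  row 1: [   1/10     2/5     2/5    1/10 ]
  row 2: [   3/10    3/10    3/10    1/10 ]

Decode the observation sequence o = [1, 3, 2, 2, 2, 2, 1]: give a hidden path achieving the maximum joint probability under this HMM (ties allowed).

path = [1, 0, 2, 1, 0, 2, 1]

t=0: δ = [3.000e-02, 1.600e-01, 9.000e-02]  (obs o_0=1)
t=1: δ = [6.400e-03, 3.600e-03, 6.400e-03]  ψ = [1, 2, 1]  (obs o_1=3)
t=2: δ = [7.200e-04, 1.024e-03, 1.152e-03]  ψ = [1, 2, 0]  (obs o_2=2)
t=3: δ = [2.048e-04, 1.843e-04, 1.728e-04]  ψ = [1, 2, 2]  (obs o_3=2)
t=4: δ = [3.686e-05, 2.765e-05, 3.686e-05]  ψ = [1, 2, 0]  (obs o_4=2)
t=5: δ = [5.530e-06, 5.898e-06, 6.636e-06]  ψ = [1, 2, 0]  (obs o_5=2)
t=6: δ = [2.359e-07, 1.062e-06, 9.953e-07]  ψ = [1, 2, 0]  (obs o_6=1)
backtrack: best end state = 1; path = [1, 0, 2, 1, 0, 2, 1]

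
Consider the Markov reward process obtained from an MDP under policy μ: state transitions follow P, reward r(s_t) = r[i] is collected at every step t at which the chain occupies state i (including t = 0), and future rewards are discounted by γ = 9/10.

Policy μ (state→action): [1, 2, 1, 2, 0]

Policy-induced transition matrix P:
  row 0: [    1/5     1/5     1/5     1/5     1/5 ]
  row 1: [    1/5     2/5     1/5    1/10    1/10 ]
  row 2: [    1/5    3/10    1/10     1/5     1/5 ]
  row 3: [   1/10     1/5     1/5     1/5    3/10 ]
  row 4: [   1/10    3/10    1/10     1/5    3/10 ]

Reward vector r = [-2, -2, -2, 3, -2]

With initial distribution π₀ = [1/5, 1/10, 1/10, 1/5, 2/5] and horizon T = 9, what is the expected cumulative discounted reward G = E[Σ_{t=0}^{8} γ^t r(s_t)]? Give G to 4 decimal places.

t=0: π = [0.2000, 0.1000, 0.1000, 0.2000, 0.4000], E[r] = -1.0000, γ^t·E[r] = -1.000000, running G = -1.000000
t=1: π = [0.1400, 0.2700, 0.1500, 0.1900, 0.2500], E[r] = -1.0500, γ^t·E[r] = -0.945000, running G = -1.945000
t=2: π = [0.1560, 0.2940, 0.1600, 0.1730, 0.2170], E[r] = -1.1350, γ^t·E[r] = -0.919350, running G = -2.864350
t=3: π = [0.1610, 0.2965, 0.1623, 0.1706, 0.2096], E[r] = -1.1470, γ^t·E[r] = -0.836163, running G = -3.700513
t=4: π = [0.1620, 0.2965, 0.1628, 0.1704, 0.2084], E[r] = -1.1483, γ^t·E[r] = -0.753367, running G = -4.453880
t=5: π = [0.1621, 0.2964, 0.1629, 0.1704, 0.2082], E[r] = -1.1482, γ^t·E[r] = -0.678027, running G = -5.131907
t=6: π = [0.1621, 0.2964, 0.1629, 0.1704, 0.2082], E[r] = -1.1482, γ^t·E[r] = -0.610205, running G = -5.742112
t=7: π = [0.1621, 0.2964, 0.1629, 0.1704, 0.2082], E[r] = -1.1482, γ^t·E[r] = -0.549179, running G = -6.291291
t=8: π = [0.1621, 0.2964, 0.1629, 0.1704, 0.2082], E[r] = -1.1482, γ^t·E[r] = -0.494260, running G = -6.785551

G = -6.7856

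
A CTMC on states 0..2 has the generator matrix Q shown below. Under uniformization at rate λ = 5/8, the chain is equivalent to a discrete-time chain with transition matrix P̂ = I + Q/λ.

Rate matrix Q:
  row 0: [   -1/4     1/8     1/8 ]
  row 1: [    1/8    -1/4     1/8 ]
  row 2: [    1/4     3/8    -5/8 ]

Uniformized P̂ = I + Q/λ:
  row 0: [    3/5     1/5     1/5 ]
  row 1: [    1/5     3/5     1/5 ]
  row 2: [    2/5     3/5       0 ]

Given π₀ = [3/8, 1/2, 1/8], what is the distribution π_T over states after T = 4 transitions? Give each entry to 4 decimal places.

π = [0.3882, 0.4452, 0.1666]

t=0: π = [0.3750, 0.5000, 0.1250]
t=1: π = [0.3750, 0.4500, 0.1750]
t=2: π = [0.3850, 0.4500, 0.1650]
t=3: π = [0.3870, 0.4460, 0.1670]
t=4: π = [0.3882, 0.4452, 0.1666]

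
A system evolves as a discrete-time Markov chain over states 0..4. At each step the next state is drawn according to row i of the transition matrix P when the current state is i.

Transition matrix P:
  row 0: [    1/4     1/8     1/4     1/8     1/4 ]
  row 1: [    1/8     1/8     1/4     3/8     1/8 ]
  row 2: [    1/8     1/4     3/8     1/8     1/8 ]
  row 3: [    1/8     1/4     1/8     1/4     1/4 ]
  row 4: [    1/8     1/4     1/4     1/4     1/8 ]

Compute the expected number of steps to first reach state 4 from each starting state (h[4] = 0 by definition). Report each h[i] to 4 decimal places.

h = [5.1265, 5.7605, 5.9494, 5.0995, 0.0000]

First-step conditioning: h[4] = 0; for i ≠ 4, h[i] = 1 + Σ_k P[i][k]·h[k].
  h[0] = 1 + 1/4·h[0] + 1/8·h[1] + 1/4·h[2] + 1/8·h[3]
  h[1] = 1 + 1/8·h[0] + 1/8·h[1] + 1/4·h[2] + 3/8·h[3]
  h[2] = 1 + 1/8·h[0] + 1/4·h[1] + 3/8·h[2] + 1/8·h[3]
  h[3] = 1 + 1/8·h[0] + 1/4·h[1] + 1/8·h[2] + 1/4·h[3]
Solving the 4×4 linear system over states ≠ 4 gives exactly h = [3040/593, 3416/593, 3528/593, 3024/593, 0] (h[4] = 0 is the target).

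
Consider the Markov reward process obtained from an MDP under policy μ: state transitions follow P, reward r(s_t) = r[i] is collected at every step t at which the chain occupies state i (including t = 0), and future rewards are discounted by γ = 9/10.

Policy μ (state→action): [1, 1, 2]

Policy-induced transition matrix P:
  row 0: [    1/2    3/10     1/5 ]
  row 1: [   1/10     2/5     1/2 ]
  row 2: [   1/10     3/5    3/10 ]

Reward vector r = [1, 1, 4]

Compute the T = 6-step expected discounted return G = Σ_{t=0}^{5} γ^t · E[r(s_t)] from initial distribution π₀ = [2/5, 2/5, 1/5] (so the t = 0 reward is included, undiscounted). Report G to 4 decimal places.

t=0: π = [0.4000, 0.4000, 0.2000], E[r] = 1.6000, γ^t·E[r] = 1.600000, running G = 1.600000
t=1: π = [0.2600, 0.4000, 0.3400], E[r] = 2.0200, γ^t·E[r] = 1.818000, running G = 3.418000
t=2: π = [0.2040, 0.4420, 0.3540], E[r] = 2.0620, γ^t·E[r] = 1.670220, running G = 5.088220
t=3: π = [0.1816, 0.4504, 0.3680], E[r] = 2.1040, γ^t·E[r] = 1.533816, running G = 6.622036
t=4: π = [0.1726, 0.4554, 0.3719], E[r] = 2.1158, γ^t·E[r] = 1.388150, running G = 8.010186
t=5: π = [0.1691, 0.4571, 0.3738], E[r] = 2.1215, γ^t·E[r] = 1.252708, running G = 9.262894

G = 9.2629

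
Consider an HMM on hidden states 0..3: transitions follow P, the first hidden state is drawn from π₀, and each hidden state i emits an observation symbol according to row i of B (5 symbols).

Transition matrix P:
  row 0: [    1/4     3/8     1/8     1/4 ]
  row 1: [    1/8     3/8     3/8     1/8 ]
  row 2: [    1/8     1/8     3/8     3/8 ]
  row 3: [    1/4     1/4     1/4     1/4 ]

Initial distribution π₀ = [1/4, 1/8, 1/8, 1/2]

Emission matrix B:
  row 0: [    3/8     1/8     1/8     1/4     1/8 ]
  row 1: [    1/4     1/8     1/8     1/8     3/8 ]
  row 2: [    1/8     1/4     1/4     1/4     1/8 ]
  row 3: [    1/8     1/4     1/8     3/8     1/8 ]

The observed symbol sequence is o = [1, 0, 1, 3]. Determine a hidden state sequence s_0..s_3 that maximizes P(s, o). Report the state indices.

path = [3, 1, 2, 3]

t=0: δ = [3.125e-02, 1.562e-02, 3.125e-02, 1.250e-01]  (obs o_0=1)
t=1: δ = [1.172e-02, 7.812e-03, 3.906e-03, 3.906e-03]  ψ = [3, 3, 3, 3]  (obs o_1=0)
t=2: δ = [3.662e-04, 5.493e-04, 7.324e-04, 7.324e-04]  ψ = [0, 0, 1, 0]  (obs o_2=1)
t=3: δ = [4.578e-05, 2.575e-05, 6.866e-05, 1.030e-04]  ψ = [3, 1, 2, 2]  (obs o_3=3)
backtrack: best end state = 3; path = [3, 1, 2, 3]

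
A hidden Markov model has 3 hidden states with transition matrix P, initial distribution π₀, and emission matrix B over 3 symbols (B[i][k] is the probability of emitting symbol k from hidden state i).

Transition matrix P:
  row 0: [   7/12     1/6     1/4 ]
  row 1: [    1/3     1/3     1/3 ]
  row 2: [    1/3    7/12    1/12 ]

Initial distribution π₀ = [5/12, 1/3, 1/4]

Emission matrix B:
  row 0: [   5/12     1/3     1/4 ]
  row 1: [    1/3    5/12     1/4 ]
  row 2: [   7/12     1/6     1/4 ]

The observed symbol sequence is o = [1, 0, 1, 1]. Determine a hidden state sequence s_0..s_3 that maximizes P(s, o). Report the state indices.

t=0: δ = [1.389e-01, 1.389e-01, 4.167e-02]  (obs o_0=1)
t=1: δ = [3.376e-02, 1.543e-02, 2.701e-02]  ψ = [0, 1, 1]  (obs o_1=0)
t=2: δ = [6.564e-03, 6.564e-03, 1.407e-03]  ψ = [0, 2, 0]  (obs o_2=1)
t=3: δ = [1.276e-03, 9.117e-04, 3.647e-04]  ψ = [0, 1, 1]  (obs o_3=1)
backtrack: best end state = 0; path = [0, 0, 0, 0]

path = [0, 0, 0, 0]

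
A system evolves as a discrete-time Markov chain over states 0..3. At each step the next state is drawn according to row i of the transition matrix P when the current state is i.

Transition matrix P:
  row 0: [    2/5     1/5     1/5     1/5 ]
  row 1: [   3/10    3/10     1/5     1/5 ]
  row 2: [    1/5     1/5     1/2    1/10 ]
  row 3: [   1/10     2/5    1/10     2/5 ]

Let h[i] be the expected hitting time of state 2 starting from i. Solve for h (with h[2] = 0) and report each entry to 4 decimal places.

First-step conditioning: h[2] = 0; for i ≠ 2, h[i] = 1 + Σ_k P[i][k]·h[k].
  h[0] = 1 + 2/5·h[0] + 1/5·h[1] + 1/5·h[3]
  h[1] = 1 + 3/10·h[0] + 3/10·h[1] + 1/5·h[3]
  h[3] = 1 + 1/10·h[0] + 2/5·h[1] + 2/5·h[3]
Solving the 3×3 linear system over states ≠ 2 gives exactly h = [40/7, 40/7, 0, 45/7] (h[2] = 0 is the target).

h = [5.7143, 5.7143, 0.0000, 6.4286]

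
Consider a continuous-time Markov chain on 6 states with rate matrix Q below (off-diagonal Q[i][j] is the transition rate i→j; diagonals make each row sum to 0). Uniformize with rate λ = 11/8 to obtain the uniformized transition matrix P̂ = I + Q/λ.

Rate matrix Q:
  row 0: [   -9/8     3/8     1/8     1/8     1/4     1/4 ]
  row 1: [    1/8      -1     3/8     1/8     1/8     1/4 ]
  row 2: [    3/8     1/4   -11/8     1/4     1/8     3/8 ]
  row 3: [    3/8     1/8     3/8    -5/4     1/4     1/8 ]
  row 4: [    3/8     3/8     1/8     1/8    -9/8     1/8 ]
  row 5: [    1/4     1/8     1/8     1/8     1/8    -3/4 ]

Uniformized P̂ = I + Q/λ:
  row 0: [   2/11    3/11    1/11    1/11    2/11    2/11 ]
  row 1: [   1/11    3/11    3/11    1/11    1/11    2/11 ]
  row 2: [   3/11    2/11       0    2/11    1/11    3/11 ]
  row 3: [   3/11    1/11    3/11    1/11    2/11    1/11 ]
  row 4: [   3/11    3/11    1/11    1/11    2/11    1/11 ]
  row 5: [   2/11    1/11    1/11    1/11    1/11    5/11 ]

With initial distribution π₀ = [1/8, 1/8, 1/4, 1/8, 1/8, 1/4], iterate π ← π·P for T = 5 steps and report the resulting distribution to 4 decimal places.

t=0: π = [0.1250, 0.1250, 0.2500, 0.1250, 0.1250, 0.2500]
t=1: π = [0.2159, 0.1818, 0.1136, 0.1136, 0.1250, 0.2500]
t=2: π = [0.1973, 0.1963, 0.1343, 0.1012, 0.1322, 0.2386]
t=3: π = [0.1974, 0.1987, 0.1328, 0.1031, 0.1301, 0.2379]
t=4: π = [0.1970, 0.1987, 0.1337, 0.1030, 0.1301, 0.2376]
t=5: π = [0.1971, 0.1987, 0.1336, 0.1031, 0.1300, 0.2376]

π = [0.1971, 0.1987, 0.1336, 0.1031, 0.1300, 0.2376]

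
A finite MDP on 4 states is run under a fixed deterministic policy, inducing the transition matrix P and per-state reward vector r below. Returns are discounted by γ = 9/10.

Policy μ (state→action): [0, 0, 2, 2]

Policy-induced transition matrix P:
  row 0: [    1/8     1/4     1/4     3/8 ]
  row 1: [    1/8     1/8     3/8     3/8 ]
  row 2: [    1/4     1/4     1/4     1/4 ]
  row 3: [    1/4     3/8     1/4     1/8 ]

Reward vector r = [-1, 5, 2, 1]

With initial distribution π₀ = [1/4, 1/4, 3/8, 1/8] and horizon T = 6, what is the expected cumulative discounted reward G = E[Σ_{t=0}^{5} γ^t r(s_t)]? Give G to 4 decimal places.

G = 8.8439

t=0: π = [0.2500, 0.2500, 0.3750, 0.1250], E[r] = 1.8750, γ^t·E[r] = 1.875000, running G = 1.875000
t=1: π = [0.1875, 0.2344, 0.2813, 0.2969], E[r] = 1.8438, γ^t·E[r] = 1.659375, running G = 3.534375
t=2: π = [0.1973, 0.2578, 0.2793, 0.2656], E[r] = 1.9160, γ^t·E[r] = 1.551973, running G = 5.086348
t=3: π = [0.1931, 0.2510, 0.2822, 0.2737], E[r] = 1.8999, γ^t·E[r] = 1.385029, running G = 6.471376
t=4: π = [0.1945, 0.2528, 0.2814, 0.2713], E[r] = 1.9037, γ^t·E[r] = 1.249049, running G = 7.720425
t=5: π = [0.1941, 0.2523, 0.2816, 0.2720], E[r] = 1.9027, γ^t·E[r] = 1.123506, running G = 8.843932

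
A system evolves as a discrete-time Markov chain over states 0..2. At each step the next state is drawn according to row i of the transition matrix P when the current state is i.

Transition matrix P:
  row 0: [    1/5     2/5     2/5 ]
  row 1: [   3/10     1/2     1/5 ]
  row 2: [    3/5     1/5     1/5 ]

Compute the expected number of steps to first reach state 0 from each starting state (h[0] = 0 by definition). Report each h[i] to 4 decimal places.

First-step conditioning: h[0] = 0; for i ≠ 0, h[i] = 1 + Σ_k P[i][k]·h[k].
  h[1] = 1 + 1/2·h[1] + 1/5·h[2]
  h[2] = 1 + 1/5·h[1] + 1/5·h[2]
Solving the 2×2 linear system over states ≠ 0 gives exactly h = [0, 25/9, 35/18] (h[0] = 0 is the target).

h = [0.0000, 2.7778, 1.9444]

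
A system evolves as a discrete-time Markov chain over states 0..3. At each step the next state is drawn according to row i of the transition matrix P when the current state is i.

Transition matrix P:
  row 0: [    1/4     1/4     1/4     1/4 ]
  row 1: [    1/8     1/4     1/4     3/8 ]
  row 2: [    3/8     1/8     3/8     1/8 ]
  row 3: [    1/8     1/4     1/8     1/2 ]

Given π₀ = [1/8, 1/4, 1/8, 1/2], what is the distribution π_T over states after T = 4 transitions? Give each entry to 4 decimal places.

π = [0.2094, 0.2207, 0.2371, 0.3328]

t=0: π = [0.1250, 0.2500, 0.1250, 0.5000]
t=1: π = [0.1719, 0.2344, 0.2031, 0.3906]
t=2: π = [0.1973, 0.2246, 0.2266, 0.3516]
t=3: π = [0.2063, 0.2217, 0.2344, 0.3376]
t=4: π = [0.2094, 0.2207, 0.2371, 0.3328]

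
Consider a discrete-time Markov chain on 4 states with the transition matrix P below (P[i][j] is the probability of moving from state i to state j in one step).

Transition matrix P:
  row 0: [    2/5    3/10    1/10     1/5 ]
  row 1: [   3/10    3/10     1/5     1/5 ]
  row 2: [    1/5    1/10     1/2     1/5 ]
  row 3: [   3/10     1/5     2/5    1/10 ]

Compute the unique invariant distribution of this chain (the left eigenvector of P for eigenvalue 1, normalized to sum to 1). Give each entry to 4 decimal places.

π = [0.3006, 0.2229, 0.2947, 0.1818]

Balance equations π_j = Σ_i π_i·P[i][j]:
  π_0 = 2/5·π_0 + 3/10·π_1 + 1/5·π_2 + 3/10·π_3
  π_1 = 3/10·π_0 + 3/10·π_1 + 1/10·π_2 + 1/5·π_3
  π_2 = 1/10·π_0 + 1/5·π_1 + 1/2·π_2 + 2/5·π_3
  normalize: π_0 + π_1 + π_2 + π_3 = 1
Solving the linear system gives exactly π = [205/682, 76/341, 201/682, 2/11].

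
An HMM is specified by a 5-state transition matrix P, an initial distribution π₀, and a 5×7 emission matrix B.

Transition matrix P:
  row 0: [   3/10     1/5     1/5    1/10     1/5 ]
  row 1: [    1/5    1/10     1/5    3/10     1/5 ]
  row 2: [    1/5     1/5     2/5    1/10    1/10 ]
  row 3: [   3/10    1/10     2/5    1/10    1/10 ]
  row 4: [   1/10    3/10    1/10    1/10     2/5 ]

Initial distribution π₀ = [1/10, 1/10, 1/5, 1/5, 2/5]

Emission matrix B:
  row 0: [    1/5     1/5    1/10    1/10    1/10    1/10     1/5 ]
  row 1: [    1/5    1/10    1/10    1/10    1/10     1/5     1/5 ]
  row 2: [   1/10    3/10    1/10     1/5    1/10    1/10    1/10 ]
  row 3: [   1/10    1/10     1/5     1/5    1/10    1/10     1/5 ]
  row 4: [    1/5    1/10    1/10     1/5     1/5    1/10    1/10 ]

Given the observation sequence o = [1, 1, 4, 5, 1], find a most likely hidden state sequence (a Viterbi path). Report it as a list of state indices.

path = [2, 2, 2, 2, 2]

t=0: δ = [2.000e-02, 1.000e-02, 6.000e-02, 2.000e-02, 4.000e-02]  (obs o_0=1)
t=1: δ = [2.400e-03, 1.200e-03, 7.200e-03, 6.000e-04, 1.600e-03]  ψ = [2, 2, 2, 2, 4]  (obs o_1=1)
t=2: δ = [1.440e-04, 1.440e-04, 2.880e-04, 7.200e-05, 1.440e-04]  ψ = [2, 2, 2, 2, 2]  (obs o_2=4)
t=3: δ = [5.760e-06, 1.152e-05, 1.152e-05, 4.320e-06, 5.760e-06]  ψ = [2, 2, 2, 1, 4]  (obs o_3=5)
t=4: δ = [4.608e-07, 2.304e-07, 1.382e-06, 3.456e-07, 2.304e-07]  ψ = [1, 2, 2, 1, 1]  (obs o_4=1)
backtrack: best end state = 2; path = [2, 2, 2, 2, 2]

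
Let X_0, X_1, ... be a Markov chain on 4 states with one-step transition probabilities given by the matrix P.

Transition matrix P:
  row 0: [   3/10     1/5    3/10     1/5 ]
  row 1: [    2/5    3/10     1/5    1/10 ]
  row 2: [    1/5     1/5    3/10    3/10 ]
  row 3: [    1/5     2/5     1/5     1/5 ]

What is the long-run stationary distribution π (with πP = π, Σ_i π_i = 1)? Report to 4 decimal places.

π = [0.2814, 0.2664, 0.2535, 0.1987]

Balance equations π_j = Σ_i π_i·P[i][j]:
  π_0 = 3/10·π_0 + 2/5·π_1 + 1/5·π_2 + 1/5·π_3
  π_1 = 1/5·π_0 + 3/10·π_1 + 1/5·π_2 + 2/5·π_3
  π_2 = 3/10·π_0 + 1/5·π_1 + 3/10·π_2 + 1/5·π_3
  normalize: π_0 + π_1 + π_2 + π_3 = 1
Solving the linear system gives exactly π = [262/931, 248/931, 236/931, 185/931].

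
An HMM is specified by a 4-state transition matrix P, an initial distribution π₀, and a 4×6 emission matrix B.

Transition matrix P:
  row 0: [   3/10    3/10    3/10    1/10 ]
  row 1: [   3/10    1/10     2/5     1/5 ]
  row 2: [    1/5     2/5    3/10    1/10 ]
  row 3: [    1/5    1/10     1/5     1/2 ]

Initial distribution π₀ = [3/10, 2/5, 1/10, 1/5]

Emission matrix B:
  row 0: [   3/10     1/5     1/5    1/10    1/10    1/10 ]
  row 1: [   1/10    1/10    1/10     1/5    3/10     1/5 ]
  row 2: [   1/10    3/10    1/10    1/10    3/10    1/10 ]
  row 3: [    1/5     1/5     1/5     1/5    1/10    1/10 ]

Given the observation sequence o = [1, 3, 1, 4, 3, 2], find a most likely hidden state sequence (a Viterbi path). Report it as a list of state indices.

path = [0, 1, 2, 1, 3, 3]

t=0: δ = [6.000e-02, 4.000e-02, 3.000e-02, 4.000e-02]  (obs o_0=1)
t=1: δ = [1.800e-03, 3.600e-03, 1.800e-03, 4.000e-03]  ψ = [0, 0, 0, 3]  (obs o_1=3)
t=2: δ = [2.160e-04, 7.200e-05, 4.320e-04, 4.000e-04]  ψ = [1, 2, 1, 3]  (obs o_2=1)
t=3: δ = [8.640e-06, 5.184e-05, 3.888e-05, 2.000e-05]  ψ = [2, 2, 2, 3]  (obs o_3=4)
t=4: δ = [1.555e-06, 3.110e-06, 2.074e-06, 2.074e-06]  ψ = [1, 2, 1, 1]  (obs o_4=3)
t=5: δ = [1.866e-07, 8.294e-08, 1.244e-07, 2.074e-07]  ψ = [1, 2, 1, 3]  (obs o_5=2)
backtrack: best end state = 3; path = [0, 1, 2, 1, 3, 3]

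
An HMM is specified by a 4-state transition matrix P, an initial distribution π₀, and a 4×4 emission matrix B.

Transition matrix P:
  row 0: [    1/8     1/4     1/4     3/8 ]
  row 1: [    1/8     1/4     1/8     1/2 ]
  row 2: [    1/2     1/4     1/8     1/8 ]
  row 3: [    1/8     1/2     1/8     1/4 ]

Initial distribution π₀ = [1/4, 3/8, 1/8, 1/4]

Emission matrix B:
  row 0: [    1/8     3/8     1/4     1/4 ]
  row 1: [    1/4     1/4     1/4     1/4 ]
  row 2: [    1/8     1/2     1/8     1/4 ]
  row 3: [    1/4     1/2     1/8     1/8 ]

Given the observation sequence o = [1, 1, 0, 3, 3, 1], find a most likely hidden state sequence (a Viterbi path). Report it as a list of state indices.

t=0: δ = [9.375e-02, 9.375e-02, 6.250e-02, 1.250e-01]  (obs o_0=1)
t=1: δ = [1.172e-02, 1.562e-02, 1.172e-02, 2.344e-02]  ψ = [2, 3, 0, 1]  (obs o_1=1)
t=2: δ = [7.324e-04, 2.930e-03, 3.662e-04, 1.953e-03]  ψ = [2, 3, 0, 1]  (obs o_2=0)
t=3: δ = [9.155e-05, 2.441e-04, 9.155e-05, 1.831e-04]  ψ = [1, 3, 1, 1]  (obs o_3=3)
t=4: δ = [1.144e-05, 2.289e-05, 7.629e-06, 1.526e-05]  ψ = [2, 3, 1, 1]  (obs o_4=3)
t=5: δ = [1.431e-06, 1.907e-06, 1.431e-06, 5.722e-06]  ψ = [2, 3, 0, 1]  (obs o_5=1)
backtrack: best end state = 3; path = [1, 3, 1, 3, 1, 3]

path = [1, 3, 1, 3, 1, 3]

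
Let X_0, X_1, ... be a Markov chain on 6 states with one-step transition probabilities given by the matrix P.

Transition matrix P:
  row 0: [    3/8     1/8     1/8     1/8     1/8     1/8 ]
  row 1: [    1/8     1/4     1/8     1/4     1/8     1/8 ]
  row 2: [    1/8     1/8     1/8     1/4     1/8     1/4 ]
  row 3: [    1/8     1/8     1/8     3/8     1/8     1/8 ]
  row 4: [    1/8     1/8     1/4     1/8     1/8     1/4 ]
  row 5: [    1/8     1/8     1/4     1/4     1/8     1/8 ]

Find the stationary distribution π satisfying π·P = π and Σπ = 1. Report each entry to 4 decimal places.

π = [0.1667, 0.1429, 0.1607, 0.2440, 0.1250, 0.1607]

Balance equations π_j = Σ_i π_i·P[i][j]:
  π_0 = 3/8·π_0 + 1/8·π_1 + 1/8·π_2 + 1/8·π_3 + 1/8·π_4 + 1/8·π_5
  π_1 = 1/8·π_0 + 1/4·π_1 + 1/8·π_2 + 1/8·π_3 + 1/8·π_4 + 1/8·π_5
  π_2 = 1/8·π_0 + 1/8·π_1 + 1/8·π_2 + 1/8·π_3 + 1/4·π_4 + 1/4·π_5
  π_3 = 1/8·π_0 + 1/4·π_1 + 1/4·π_2 + 3/8·π_3 + 1/8·π_4 + 1/4·π_5
  π_4 = 1/8·π_0 + 1/8·π_1 + 1/8·π_2 + 1/8·π_3 + 1/8·π_4 + 1/8·π_5
  normalize: π_0 + π_1 + π_2 + π_3 + π_4 + π_5 = 1
Solving the linear system gives exactly π = [1/6, 1/7, 9/56, 41/168, 1/8, 9/56].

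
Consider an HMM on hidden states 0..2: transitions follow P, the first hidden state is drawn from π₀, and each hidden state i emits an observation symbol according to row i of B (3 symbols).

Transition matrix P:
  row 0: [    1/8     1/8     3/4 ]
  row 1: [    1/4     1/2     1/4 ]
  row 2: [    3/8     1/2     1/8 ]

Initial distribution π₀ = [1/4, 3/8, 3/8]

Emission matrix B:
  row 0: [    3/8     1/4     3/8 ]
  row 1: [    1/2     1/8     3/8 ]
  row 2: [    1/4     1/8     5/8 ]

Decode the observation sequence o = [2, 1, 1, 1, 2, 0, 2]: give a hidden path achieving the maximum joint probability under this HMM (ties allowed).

path = [2, 0, 2, 0, 2, 0, 2]

t=0: δ = [9.375e-02, 1.406e-01, 2.344e-01]  (obs o_0=2)
t=1: δ = [2.197e-02, 1.465e-02, 8.789e-03]  ψ = [2, 2, 0]  (obs o_1=1)
t=2: δ = [9.155e-04, 9.155e-04, 2.060e-03]  ψ = [1, 1, 0]  (obs o_2=1)
t=3: δ = [1.931e-04, 1.287e-04, 8.583e-05]  ψ = [2, 2, 0]  (obs o_3=1)
t=4: δ = [1.207e-05, 2.414e-05, 9.052e-05]  ψ = [1, 1, 0]  (obs o_4=2)
t=5: δ = [1.273e-05, 2.263e-05, 2.829e-06]  ψ = [2, 2, 2]  (obs o_5=0)
t=6: δ = [2.122e-06, 4.243e-06, 5.967e-06]  ψ = [1, 1, 0]  (obs o_6=2)
backtrack: best end state = 2; path = [2, 0, 2, 0, 2, 0, 2]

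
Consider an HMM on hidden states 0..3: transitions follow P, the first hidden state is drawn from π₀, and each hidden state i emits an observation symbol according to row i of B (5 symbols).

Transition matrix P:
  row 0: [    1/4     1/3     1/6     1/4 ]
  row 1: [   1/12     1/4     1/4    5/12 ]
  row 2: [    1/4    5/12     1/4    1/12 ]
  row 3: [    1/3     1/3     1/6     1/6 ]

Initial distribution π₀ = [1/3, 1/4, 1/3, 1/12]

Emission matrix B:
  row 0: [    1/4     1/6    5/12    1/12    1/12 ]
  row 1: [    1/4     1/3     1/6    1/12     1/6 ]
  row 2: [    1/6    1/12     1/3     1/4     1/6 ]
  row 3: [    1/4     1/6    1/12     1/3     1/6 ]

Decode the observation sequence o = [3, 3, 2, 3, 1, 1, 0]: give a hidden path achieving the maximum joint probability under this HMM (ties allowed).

path = [2, 2, 1, 3, 1, 1, 3]

t=0: δ = [2.778e-02, 2.083e-02, 8.333e-02, 2.778e-02]  (obs o_0=3)
t=1: δ = [1.736e-03, 2.894e-03, 5.208e-03, 2.894e-03]  ψ = [2, 2, 2, 1]  (obs o_1=3)
t=2: δ = [5.425e-04, 3.617e-04, 4.340e-04, 1.005e-04]  ψ = [2, 2, 2, 1]  (obs o_2=2)
t=3: δ = [1.130e-05, 1.507e-05, 2.713e-05, 5.023e-05]  ψ = [0, 0, 2, 1]  (obs o_3=3)
t=4: δ = [2.791e-06, 5.582e-06, 6.977e-07, 1.395e-06]  ψ = [3, 3, 3, 3]  (obs o_4=1)
t=5: δ = [1.163e-07, 4.651e-07, 1.163e-07, 3.876e-07]  ψ = [0, 1, 1, 1]  (obs o_5=1)
t=6: δ = [3.230e-08, 3.230e-08, 1.938e-08, 4.845e-08]  ψ = [3, 3, 1, 1]  (obs o_6=0)
backtrack: best end state = 3; path = [2, 2, 1, 3, 1, 1, 3]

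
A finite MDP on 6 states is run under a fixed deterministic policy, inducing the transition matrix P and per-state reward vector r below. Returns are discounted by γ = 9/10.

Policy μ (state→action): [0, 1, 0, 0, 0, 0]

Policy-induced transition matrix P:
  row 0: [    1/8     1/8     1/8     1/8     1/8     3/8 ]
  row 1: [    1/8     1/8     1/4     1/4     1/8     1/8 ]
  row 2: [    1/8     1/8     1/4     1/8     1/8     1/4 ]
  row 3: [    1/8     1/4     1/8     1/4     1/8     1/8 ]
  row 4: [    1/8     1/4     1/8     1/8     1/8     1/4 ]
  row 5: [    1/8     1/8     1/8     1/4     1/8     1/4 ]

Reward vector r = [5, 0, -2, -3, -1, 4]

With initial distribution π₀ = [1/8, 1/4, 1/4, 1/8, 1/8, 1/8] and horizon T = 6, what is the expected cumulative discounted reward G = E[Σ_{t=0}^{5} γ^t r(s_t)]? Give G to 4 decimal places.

t=0: π = [0.1250, 0.2500, 0.2500, 0.1250, 0.1250, 0.1250], E[r] = 0.1250, γ^t·E[r] = 0.125000, running G = 0.125000
t=1: π = [0.1250, 0.1563, 0.1875, 0.1875, 0.1250, 0.2188], E[r] = 0.4375, γ^t·E[r] = 0.393750, running G = 0.518750
t=2: π = [0.1250, 0.1641, 0.1680, 0.1953, 0.1250, 0.2227], E[r] = 0.4688, γ^t·E[r] = 0.379688, running G = 0.898438
t=3: π = [0.1250, 0.1650, 0.1665, 0.1978, 0.1250, 0.2207], E[r] = 0.4565, γ^t·E[r] = 0.332820, running G = 1.231257
t=4: π = [0.1250, 0.1653, 0.1664, 0.1979, 0.1250, 0.2203], E[r] = 0.4544, γ^t·E[r] = 0.298136, running G = 1.529394
t=5: π = [0.1250, 0.1654, 0.1665, 0.1979, 0.1250, 0.2202], E[r] = 0.4541, γ^t·E[r] = 0.268129, running G = 1.797523

G = 1.7975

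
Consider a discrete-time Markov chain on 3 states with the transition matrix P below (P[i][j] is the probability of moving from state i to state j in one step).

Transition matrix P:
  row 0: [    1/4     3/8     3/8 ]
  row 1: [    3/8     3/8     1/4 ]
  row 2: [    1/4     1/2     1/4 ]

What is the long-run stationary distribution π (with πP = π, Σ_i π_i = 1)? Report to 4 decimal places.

Balance equations π_j = Σ_i π_i·P[i][j]:
  π_0 = 1/4·π_0 + 3/8·π_1 + 1/4·π_2
  π_1 = 3/8·π_0 + 3/8·π_1 + 1/2·π_2
  normalize: π_0 + π_1 + π_2 = 1
Solving the linear system gives exactly π = [22/73, 30/73, 21/73].

π = [0.3014, 0.4110, 0.2877]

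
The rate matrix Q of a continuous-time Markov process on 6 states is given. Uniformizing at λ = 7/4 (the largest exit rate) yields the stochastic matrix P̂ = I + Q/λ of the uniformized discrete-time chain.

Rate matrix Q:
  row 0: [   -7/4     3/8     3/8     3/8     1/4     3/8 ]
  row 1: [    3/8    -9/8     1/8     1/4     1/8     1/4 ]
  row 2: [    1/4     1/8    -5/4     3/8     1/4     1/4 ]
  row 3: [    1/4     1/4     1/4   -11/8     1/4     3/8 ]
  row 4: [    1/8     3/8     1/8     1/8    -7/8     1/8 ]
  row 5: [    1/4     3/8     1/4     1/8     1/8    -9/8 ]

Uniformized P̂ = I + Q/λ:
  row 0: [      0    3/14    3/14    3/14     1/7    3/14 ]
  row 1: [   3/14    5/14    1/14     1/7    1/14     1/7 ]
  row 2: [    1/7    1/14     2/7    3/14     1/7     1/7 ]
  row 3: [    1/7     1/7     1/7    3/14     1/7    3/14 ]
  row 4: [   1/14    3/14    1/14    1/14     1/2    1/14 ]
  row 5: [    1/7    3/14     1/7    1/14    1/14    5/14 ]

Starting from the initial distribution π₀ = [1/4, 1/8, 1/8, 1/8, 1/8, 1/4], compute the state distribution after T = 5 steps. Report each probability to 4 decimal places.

π = [0.1273, 0.2136, 0.1449, 0.1466, 0.1769, 0.1908]

t=0: π = [0.2500, 0.1250, 0.1250, 0.1250, 0.1250, 0.2500]
t=1: π = [0.1071, 0.2054, 0.1607, 0.1518, 0.1607, 0.2143]
t=2: π = [0.1307, 0.2098, 0.1473, 0.1460, 0.1703, 0.1958]
t=3: π = [0.1270, 0.2128, 0.1461, 0.1470, 0.1747, 0.1924]
t=4: π = [0.1274, 0.2133, 0.1451, 0.1466, 0.1763, 0.1912]
t=5: π = [0.1273, 0.2136, 0.1449, 0.1466, 0.1769, 0.1908]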